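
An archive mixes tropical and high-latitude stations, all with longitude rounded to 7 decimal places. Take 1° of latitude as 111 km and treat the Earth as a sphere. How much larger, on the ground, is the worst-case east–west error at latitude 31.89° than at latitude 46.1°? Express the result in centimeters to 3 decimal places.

0.086 centimeters

Rounding to 7 decimal places leaves the longitude within ±5e-08° of the true value.
Error at 31.89° = 5e-08° × 111000 × cos 31.89° ≈ 0.00555 × 0.8491 = 0.0047123 m.
Error at 46.1° = 5e-08° × 111000 × cos 46.1° ≈ 0.00555 × 0.6934 = 0.0038484 m.
So the lower-latitude error exceeds the higher by 0.0047123 − 0.0038484 = 0.00086392 m.
That is 0.000863925 m = 0.086392 cm.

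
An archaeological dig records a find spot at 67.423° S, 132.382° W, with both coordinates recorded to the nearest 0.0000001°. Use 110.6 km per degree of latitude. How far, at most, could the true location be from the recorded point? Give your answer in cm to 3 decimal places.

Rounding to 7 decimal places leaves each coordinate within ±5e-08° of the true value.
Latitude error → 5e-08 × 110600 = 0.00553 m along the meridian.
Longitude error → 5e-08 × 110600 × cos 67.423° = 5e-08 × 110600 × 0.3839 ≈ 0.0021231 m.
Combining orthogonally: (0.00553² + 0.0021231²)^½ ≈ 0.00592355 m.
That is 0.00592355 m = 0.59236 cm.

0.592 cm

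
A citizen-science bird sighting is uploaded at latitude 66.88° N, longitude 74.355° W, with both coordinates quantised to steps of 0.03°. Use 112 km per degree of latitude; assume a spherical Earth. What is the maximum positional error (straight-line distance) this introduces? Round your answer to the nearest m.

With a 0.03° grid the true value lies within half a step, ±0.03°/2 = ±0.015°, of the stored one.
N–S: 0.015° × 112000 m/° = 1680 m.
East–west component at 66.88°: 0.015° × 112000 × cos 66.88° ≈ 0.015 × 43977.7 ≈ 659.666 m.
The two errors are perpendicular, so the maximum displacement is √(1680² + 659.666²) ≈ 1804.87 m.

1805 m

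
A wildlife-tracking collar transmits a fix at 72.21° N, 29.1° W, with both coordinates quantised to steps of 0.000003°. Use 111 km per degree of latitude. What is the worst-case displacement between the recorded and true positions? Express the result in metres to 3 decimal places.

0.174 metres

With a 0.000003° grid the true value lies within half a step, ±0.000003°/2 = ±1.5e-06°, of the stored one.
Latitude error → 1.5e-06 × 111000 = 0.1665 m along the meridian.
East–west component at 72.21°: 1.5e-06° × 111000 × cos 72.21° ≈ 1.5e-06 × 33913.7 ≈ 0.0508706 m.
The two errors are perpendicular, so the maximum displacement is √(0.1665² + 0.0508706²) ≈ 0.174098 m.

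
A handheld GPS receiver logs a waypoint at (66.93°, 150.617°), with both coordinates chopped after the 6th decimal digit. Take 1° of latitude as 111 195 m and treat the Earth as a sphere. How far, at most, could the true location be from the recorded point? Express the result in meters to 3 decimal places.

0.119 meters

Truncating at 6 decimal places can drop up to a full unit in the last place, so each coordinate may be off by as much as 1e-06°.
Latitude error → 1e-06 × 111195 = 0.111195 m along the meridian.
East–west component at 66.93°: 1e-06° × 111195 × cos 66.93° ≈ 1e-06 × 43572.4 ≈ 0.0435724 m.
Combining orthogonally: (0.111195² + 0.0435724²)^½ ≈ 0.119427 m.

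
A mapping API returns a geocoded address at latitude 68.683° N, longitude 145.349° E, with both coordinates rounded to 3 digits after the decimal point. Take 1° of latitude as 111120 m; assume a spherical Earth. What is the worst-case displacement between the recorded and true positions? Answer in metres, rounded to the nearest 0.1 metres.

Rounding to 3 decimal places leaves each coordinate within ±0.0005° of the true value.
N–S: 0.0005° × 111120 m/° = 55.56 m.
East–west component at 68.683°: 0.0005° × 111120 × cos 68.683° ≈ 0.0005 × 40395.2 ≈ 20.1976 m.
Combining orthogonally: (55.56² + 20.1976²)^½ ≈ 59.1173 m.

59.1 metres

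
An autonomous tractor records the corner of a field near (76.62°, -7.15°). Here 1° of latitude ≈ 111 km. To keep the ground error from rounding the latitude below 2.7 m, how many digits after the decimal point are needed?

One degree of latitude covers 111000 m.
Rounding to N decimal places gives at most 0.5 × 10⁻ᴺ degrees of error, i.e. 0.5 × 10⁻ᴺ × 111000 m.
Need 0.5 × 111000 × 10⁻ᴺ ≤ 2.7 → 10⁻ᴺ ≤ 4.865e-05, so N ≥ 4.31.
So 5 decimal places suffice (0.555 m); 4 would allow up to 5.55 m.

5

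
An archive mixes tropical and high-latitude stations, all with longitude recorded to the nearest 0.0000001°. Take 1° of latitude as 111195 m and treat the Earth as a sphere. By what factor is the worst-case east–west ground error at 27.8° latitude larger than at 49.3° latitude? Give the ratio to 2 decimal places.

Rounding to 7 decimal places leaves the longitude within ±5e-08° of the true value.
Error at 27.8° = 5e-08° × 111195 × cos 27.8° ≈ 0.0055597 × 0.8846 = 0.004918 m.
At 49.3°: 5e-08° × 111195 × cos 49.3° = 5e-08 × 111195 × 0.6521 ≈ 0.0036255 m.
Ratio: 0.004918 / 0.0036255 = cos 27.8° / cos 49.3° ≈ 1.3565.

1.36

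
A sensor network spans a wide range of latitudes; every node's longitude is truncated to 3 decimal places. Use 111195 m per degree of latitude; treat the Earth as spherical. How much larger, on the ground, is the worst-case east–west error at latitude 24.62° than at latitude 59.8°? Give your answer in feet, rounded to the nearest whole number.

Truncating at 3 decimal places can drop up to a full unit in the last place, so the longitude may be off by as much as 0.001°.
At 24.62°: 0.001° × 111195 × cos 24.62° = 0.001 × 111195 × 0.9091 ≈ 101.09 m.
At 59.8°: 0.001° × 111195 × cos 59.8° = 0.001 × 111195 × 0.5030 ≈ 55.933 m.
Difference: 101.09 − 55.933 = 45.153 m.
Converting: 45.153 m × 3.2808 ft/m ≈ 148.14 ft.

148 feet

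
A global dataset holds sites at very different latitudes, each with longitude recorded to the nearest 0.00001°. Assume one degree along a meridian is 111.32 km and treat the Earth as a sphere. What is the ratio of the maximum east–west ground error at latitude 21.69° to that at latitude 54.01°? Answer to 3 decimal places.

1.581

Rounding to 5 decimal places leaves the longitude within ±5e-06° of the true value.
At 21.69°: 5e-06° × 111320 × cos 21.69° = 5e-06 × 111320 × 0.9292 ≈ 0.51719 m.
At 54.01°: 5e-06° × 111320 × cos 54.01° = 5e-06 × 111320 × 0.5876 ≈ 0.32708 m.
The ratio reduces to cos 21.69° / cos 54.01° = 0.9292/0.5876 ≈ 1.5812.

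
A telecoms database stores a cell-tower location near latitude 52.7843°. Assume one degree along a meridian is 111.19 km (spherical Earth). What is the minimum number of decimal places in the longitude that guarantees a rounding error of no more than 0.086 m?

6

At 52.7843° one degree of longitude covers 111190 × cos 52.7843° ≈ 111190 × 0.6048 ≈ 67249.6 m.
N decimal places → at most half a unit in the last place, 0.5 × 10⁻ᴺ° = 67249.6/2 × 10⁻ᴺ m.
Need 0.5 × 67249.6 × 10⁻ᴺ ≤ 0.086 → 10⁻ᴺ ≤ 2.558e-06, so N ≥ 5.59.
At 5 places the error can reach 0.336 m, but 6 places keeps it to 0.0336 m.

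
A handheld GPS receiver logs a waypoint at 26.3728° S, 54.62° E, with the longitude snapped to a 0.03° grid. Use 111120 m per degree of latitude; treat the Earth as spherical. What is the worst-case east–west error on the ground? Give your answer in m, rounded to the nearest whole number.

With a 0.03° grid the true value lies within half a step, ±0.03°/2 = ±0.015°, of the stored one.
One degree of longitude at 26.3728° is 111120 × cos 26.3728° ≈ 111120 × 0.8959 = 99554.9 m.
So at most 0.015° × 99554.9 ≈ 1493.32 m east–west.

1493 m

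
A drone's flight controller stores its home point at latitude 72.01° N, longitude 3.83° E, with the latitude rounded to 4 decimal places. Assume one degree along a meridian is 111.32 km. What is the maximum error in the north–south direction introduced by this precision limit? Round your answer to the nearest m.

6 m

Rounding to 4 decimal places leaves the latitude within ±5e-05° of the true value.
So the N–S error is at most 5e-05 × 111320 = 5.566 m.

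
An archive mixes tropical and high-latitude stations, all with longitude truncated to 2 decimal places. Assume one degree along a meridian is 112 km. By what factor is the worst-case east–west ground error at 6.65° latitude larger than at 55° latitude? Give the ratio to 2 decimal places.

Truncating at 2 decimal places can drop up to a full unit in the last place, so the longitude may be off by as much as 0.01°.
At 6.65°: 0.01° × 112000 × cos 6.65° = 0.01 × 112000 × 0.9933 ≈ 1112.5 m.
Error at 55° = 0.01° × 112000 × cos 55° ≈ 1120 × 0.5736 = 642.41 m.
Ratio: 1112.5 / 642.41 = cos 6.65° / cos 55° ≈ 1.7317.

1.73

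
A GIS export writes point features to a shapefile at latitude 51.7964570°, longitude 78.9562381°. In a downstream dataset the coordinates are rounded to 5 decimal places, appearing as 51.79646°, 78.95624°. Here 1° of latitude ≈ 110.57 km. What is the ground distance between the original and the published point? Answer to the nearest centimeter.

Δlat = 51.7964570 − 51.79646 = -0.0000030°; Δlon = 78.9562381 − 78.95624 = -0.0000019°.
N–S: -0.0000030° × 110570 m/° = -0.33171 m.
E–W at 51.7965°: -0.0000019° × 110570 × cos 51.7965° = -0.0000019 × 110570 × 0.6185 ≈ -0.129927 m.
Distance: √(0.33171² + 0.129927²) ≈ 0.356248 m.
That is 0.356248 m = 35.625 cm.

36 centimeters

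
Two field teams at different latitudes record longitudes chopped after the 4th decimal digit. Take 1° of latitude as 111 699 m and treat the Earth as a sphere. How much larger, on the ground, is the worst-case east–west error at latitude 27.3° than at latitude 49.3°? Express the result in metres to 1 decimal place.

Truncating at 4 decimal places can drop up to a full unit in the last place, so the longitude may be off by as much as 0.0001°.
At 27.3°: 0.0001° × 111699 × cos 27.3° = 0.0001 × 111699 × 0.8886 ≈ 9.9258 m.
Error at 49.3° = 0.0001° × 111699 × cos 49.3° ≈ 11.17 × 0.6521 = 7.2839 m.
So the lower-latitude error exceeds the higher by 9.9258 − 7.2839 = 2.6419 m.

2.6 metres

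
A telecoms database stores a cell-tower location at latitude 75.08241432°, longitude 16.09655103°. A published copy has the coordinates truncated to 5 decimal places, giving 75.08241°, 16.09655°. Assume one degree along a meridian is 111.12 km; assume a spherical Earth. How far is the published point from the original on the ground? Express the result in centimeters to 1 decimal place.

Δlat = 75.08241432 − 75.08241 = +0.00000432°; Δlon = 16.09655103 − 16.09655 = +0.00000103°.
North–south shift: 0.00000432 × 111120 = 0.480038 m.
East–west at this latitude: 0.00000103° × 111120 × cos 75.0824° ≈ 0.00000103 × 28605.6 = 0.0294637 m.
Distance: √(0.480038² + 0.0294637²) ≈ 0.480942 m.
That is 0.480942 m = 48.094 cm.

48.1 centimeters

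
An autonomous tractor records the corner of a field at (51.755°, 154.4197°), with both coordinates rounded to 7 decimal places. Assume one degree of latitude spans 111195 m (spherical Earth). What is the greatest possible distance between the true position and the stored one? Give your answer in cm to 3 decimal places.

Rounding to 7 decimal places leaves each coordinate within ±5e-08° of the true value.
Latitude error → 5e-08 × 111195 = 0.00555975 m along the meridian.
East–west component at 51.755°: 5e-08° × 111195 × cos 51.755° ≈ 5e-08 × 68832.5 ≈ 0.00344163 m.
Combining orthogonally: (0.00555975² + 0.00344163²)^½ ≈ 0.00653878 m.
That is 0.00653878 m = 0.65388 cm.

0.654 cm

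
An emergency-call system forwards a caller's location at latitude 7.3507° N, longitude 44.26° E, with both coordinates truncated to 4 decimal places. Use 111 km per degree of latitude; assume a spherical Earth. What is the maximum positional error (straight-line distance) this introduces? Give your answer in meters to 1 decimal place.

15.6 meters

Truncating at 4 decimal places can drop up to a full unit in the last place, so each coordinate may be off by as much as 0.0001°.
N–S: 0.0001° × 111000 m/° = 11.1 m.
East–west component at 7.3507°: 0.0001° × 111000 × cos 7.3507° ≈ 0.0001 × 110088 ≈ 11.0088 m.
Combining orthogonally: (11.1² + 11.0088²)^½ ≈ 15.6334 m.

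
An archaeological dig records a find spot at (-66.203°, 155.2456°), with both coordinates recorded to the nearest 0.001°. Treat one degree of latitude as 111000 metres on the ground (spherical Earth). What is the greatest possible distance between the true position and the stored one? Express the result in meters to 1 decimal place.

59.8 meters

Rounding to 3 decimal places leaves each coordinate within ±0.0005° of the true value.
Latitude error → 0.0005 × 111000 = 55.5 m along the meridian.
Longitude error → 0.0005 × 111000 × cos 66.203° = 0.0005 × 111000 × 0.4035 ≈ 22.3941 m.
Worst case both components are at the extreme and orthogonal: √(55.5² + 22.3941²) ≈ 59.8477 m.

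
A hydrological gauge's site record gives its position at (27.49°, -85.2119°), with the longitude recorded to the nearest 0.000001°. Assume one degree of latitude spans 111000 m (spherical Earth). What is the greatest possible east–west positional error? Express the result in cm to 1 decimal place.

Rounding to 6 decimal places leaves the longitude within ±5e-07° of the true value.
One degree of longitude at 27.49° is 111000 × cos 27.49° ≈ 111000 × 0.8871 = 98467.1 m.
So at most 5e-07° × 98467.1 ≈ 0.0492336 m east–west.
That is 0.0492336 m = 4.9234 cm.

4.9 cm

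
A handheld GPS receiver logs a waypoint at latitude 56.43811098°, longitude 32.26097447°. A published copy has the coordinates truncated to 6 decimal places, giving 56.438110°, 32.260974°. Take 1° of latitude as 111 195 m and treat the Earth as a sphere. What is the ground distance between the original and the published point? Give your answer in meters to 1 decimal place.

0.1 meters

The latitude changed by +0.00000098° and the longitude by +0.00000047°.
N–S: 0.00000098° × 111195 m/° = 0.108971 m.
E–W at 56.4381°: 0.00000047° × 111195 × cos 56.4381° = 0.00000047 × 111195 × 0.5528 ≈ 0.0288922 m.
Distance: √(0.108971² + 0.0288922²) ≈ 0.112736 m.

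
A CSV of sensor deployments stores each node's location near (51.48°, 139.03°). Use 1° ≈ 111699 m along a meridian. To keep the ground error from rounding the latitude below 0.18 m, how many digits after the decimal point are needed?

One degree of latitude covers 111699 m.
Rounding to N decimal places gives at most 0.5 × 10⁻ᴺ degrees of error, i.e. 0.5 × 10⁻ᴺ × 111699 m.
Setting 55849.5 × 10⁻ᴺ ≤ 0.18 gives 10ᴺ ≥ 3.103e+05, i.e. N ≥ 5.49.
So 6 decimal places suffice (0.0558 m); 5 would allow up to 0.558 m.

6 decimal places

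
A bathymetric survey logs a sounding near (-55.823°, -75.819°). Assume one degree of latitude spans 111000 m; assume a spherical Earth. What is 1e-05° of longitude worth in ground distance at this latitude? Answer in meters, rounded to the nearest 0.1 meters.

One degree of longitude here spans 111000 × cos 55.823° = 111000 × 0.5618 ≈ 62354.4 m; 1e-05° of that is 0.623544 m.

0.6 meters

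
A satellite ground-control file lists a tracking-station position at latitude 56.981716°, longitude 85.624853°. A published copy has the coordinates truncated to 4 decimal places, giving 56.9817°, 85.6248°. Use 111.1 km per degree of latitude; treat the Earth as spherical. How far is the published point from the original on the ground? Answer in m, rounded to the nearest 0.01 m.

The latitude changed by +0.000016° and the longitude by +0.000053°.
N–S: 0.000016° × 111100 m/° = 1.7776 m.
E–W at 56.9817°: 0.000053° × 111100 × cos 56.9817° = 0.000053 × 111100 × 0.5449 ≈ 3.20858 m.
Combined displacement = (1.7776² + 3.20858²)^½ ≈ 3.66808 m.

3.67 m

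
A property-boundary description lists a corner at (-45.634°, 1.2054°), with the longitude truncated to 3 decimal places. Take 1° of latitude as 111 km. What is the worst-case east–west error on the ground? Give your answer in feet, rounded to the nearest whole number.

Truncating at 3 decimal places can drop up to a full unit in the last place, so the longitude may be off by as much as 0.001°.
Parallels shrink by cos φ, so at 45.634° a degree of longitude is 111000 × 0.6992 ≈ 77615.6 m.
Maximum E–W displacement: 0.001 × 77615.6 = 77.6156 m.
In feet: 77.6156 m ÷ 0.3048 ≈ 254.64 ft.

255 feet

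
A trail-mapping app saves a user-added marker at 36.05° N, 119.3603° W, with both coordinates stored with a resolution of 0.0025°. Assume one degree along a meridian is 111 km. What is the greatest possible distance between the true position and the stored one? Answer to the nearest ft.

With a 0.0025° grid the true value lies within half a step, ±0.0025°/2 = ±0.00125°, of the stored one.
Latitude error → 0.00125 × 111000 = 138.75 m along the meridian.
E–W at 36.05°: 0.00125° × 111000 × cos 36.05° = 0.00125 × 111000 × 0.8085 ≈ 112.18 m.
Combining orthogonally: (138.75² + 112.18²)^½ ≈ 178.426 m.
In feet: 178.426 m ÷ 0.3048 ≈ 585.39 ft.

585 ft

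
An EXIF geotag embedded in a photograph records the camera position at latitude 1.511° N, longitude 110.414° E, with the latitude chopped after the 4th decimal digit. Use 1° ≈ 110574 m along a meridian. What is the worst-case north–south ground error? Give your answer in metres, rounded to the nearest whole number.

Truncating at 4 decimal places can drop up to a full unit in the last place, so the latitude may be off by as much as 0.0001°.
North–south distance: 0.0001° × 110574 m/° = 11.0574 m.

11 metres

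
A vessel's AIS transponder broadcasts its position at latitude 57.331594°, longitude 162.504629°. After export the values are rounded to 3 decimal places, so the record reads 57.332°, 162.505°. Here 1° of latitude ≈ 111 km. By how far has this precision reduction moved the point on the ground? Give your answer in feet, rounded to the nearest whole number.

The latitude changed by -0.000406° and the longitude by -0.000371°.
North–south shift: -0.000406 × 111000 = -45.066 m.
E–W at 57.332°: -0.000371° × 111000 × cos 57.332° = -0.000371 × 111000 × 0.5398 ≈ -22.2283 m.
Hypotenuse of the two orthogonal shifts: √(45.066² + 22.2283²) = 50.2498 m.
In feet: 50.2498 m ÷ 0.3048 ≈ 164.86 ft.

165 feet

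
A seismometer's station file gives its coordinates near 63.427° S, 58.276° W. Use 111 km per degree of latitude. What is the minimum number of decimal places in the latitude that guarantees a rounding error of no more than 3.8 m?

5 decimal places

One degree of latitude covers 111000 m.
N decimal places → at most half a unit in the last place, 0.5 × 10⁻ᴺ° = 111000/2 × 10⁻ᴺ m.
Setting 55500 × 10⁻ᴺ ≤ 3.8 gives 10ᴺ ≥ 1.461e+04, i.e. N ≥ 4.16.
N = 4 would give 5.55 m (too coarse); N = 5 gives 0.555 m ≤ 3.8 m.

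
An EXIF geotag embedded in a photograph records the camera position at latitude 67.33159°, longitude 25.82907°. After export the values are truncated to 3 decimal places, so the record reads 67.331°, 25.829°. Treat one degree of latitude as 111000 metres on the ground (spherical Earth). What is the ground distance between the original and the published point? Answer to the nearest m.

66 m

Δlat = 67.33159 − 67.331 = +0.00059°; Δlon = 25.82907 − 25.829 = +0.00007°.
N–S: 0.00059° × 111000 m/° = 65.49 m.
E–W at 67.331°: 0.00007° × 111000 × cos 67.331° = 0.00007 × 111000 × 0.3854 ≈ 2.99461 m.
Distance: √(65.49² + 2.99461²) ≈ 65.5584 m.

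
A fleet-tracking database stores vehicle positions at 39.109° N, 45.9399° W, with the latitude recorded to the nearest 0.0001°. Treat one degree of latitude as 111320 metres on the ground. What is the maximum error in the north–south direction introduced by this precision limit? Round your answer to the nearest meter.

6 meters

Rounding to 4 decimal places leaves the latitude within ±5e-05° of the true value.
So the N–S error is at most 5e-05 × 111320 = 5.566 m.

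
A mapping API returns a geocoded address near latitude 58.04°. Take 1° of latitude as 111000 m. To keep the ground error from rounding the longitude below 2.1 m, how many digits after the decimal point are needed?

At 58.04° one degree of longitude covers 111000 × cos 58.04° ≈ 111000 × 0.5293 ≈ 58755.3 m.
With N decimal places the half-ulp bound is 0.5·10⁻ᴺ°, or 0.5·10⁻ᴺ × 58755.3 m on the ground.
Setting 29377.7 × 10⁻ᴺ ≤ 2.1 gives 10ᴺ ≥ 1.399e+04, i.e. N ≥ 4.15.
At 4 places the error can reach 2.94 m, but 5 places keeps it to 0.294 m.

5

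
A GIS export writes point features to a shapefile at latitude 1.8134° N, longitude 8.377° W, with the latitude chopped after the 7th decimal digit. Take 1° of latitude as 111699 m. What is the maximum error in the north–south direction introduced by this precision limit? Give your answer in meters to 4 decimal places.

Truncating at 7 decimal places can drop up to a full unit in the last place, so the latitude may be off by as much as 1e-07°.
North–south distance: 1e-07° × 111699 m/° = 0.0111699 m.

0.0112 meters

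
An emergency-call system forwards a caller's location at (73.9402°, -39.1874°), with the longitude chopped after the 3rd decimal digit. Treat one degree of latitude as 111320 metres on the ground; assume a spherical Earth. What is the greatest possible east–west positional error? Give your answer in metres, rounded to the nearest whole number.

Truncating at 3 decimal places can drop up to a full unit in the last place, so the longitude may be off by as much as 0.001°.
At latitude 73.9402° a degree of longitude spans 111320 m × cos 73.9402° = 111320 × 0.2766 ≈ 30795.6 m.
So at most 0.001° × 30795.6 ≈ 30.7956 m east–west.

31 metres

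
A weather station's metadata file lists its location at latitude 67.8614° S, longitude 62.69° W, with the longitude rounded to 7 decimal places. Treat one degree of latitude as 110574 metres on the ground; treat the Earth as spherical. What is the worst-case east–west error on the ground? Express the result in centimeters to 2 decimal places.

0.21 centimeters

Rounding to 7 decimal places leaves the longitude within ±5e-08° of the true value.
At latitude 67.8614° a degree of longitude spans 110574 m × cos 67.8614° = 110574 × 0.3768 ≈ 41669.6 m.
East–west error: 5e-08° × 41669.6 m/° ≈ 0.00208348 m.
That is 0.00208348 m = 0.20835 cm.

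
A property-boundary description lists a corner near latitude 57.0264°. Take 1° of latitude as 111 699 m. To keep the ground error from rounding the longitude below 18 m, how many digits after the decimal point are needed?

At 57.0264° one degree of longitude covers 111699 × cos 57.0264° ≈ 111699 × 0.5443 ≈ 60792.5 m.
Rounding to N decimal places gives at most 0.5 × 10⁻ᴺ degrees of error, i.e. 0.5 × 10⁻ᴺ × 60792.5 m.
Setting 30396.2 × 10⁻ᴺ ≤ 18 gives 10ᴺ ≥ 1689, i.e. N ≥ 3.23.
N = 3 would give 30.4 m (too coarse); N = 4 gives 3.04 m ≤ 18 m.

4 decimal places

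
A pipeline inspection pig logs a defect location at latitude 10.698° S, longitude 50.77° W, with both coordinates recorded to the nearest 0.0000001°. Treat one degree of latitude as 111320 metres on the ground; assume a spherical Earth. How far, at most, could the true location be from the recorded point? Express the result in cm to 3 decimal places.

0.780 cm

Rounding to 7 decimal places leaves each coordinate within ±5e-08° of the true value.
Latitude error → 5e-08 × 111320 = 0.005566 m along the meridian.
Longitude error → 5e-08 × 111320 × cos 10.698° = 5e-08 × 111320 × 0.9826 ≈ 0.00546926 m.
Worst case both components are at the extreme and orthogonal: √(0.005566² + 0.00546926²) ≈ 0.00780341 m.
That is 0.00780341 m = 0.78034 cm.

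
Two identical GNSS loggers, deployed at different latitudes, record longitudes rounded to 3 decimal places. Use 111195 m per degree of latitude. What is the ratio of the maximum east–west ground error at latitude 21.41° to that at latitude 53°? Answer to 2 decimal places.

1.55

Rounding to 3 decimal places leaves the longitude within ±0.0005° of the true value.
Error at 21.41° = 0.0005° × 111195 × cos 21.41° ≈ 55.598 × 0.9310 = 51.761 m.
Error at 53° = 0.0005° × 111195 × cos 53° ≈ 55.598 × 0.6018 = 33.459 m.
The ratio reduces to cos 21.41° / cos 53° = 0.9310/0.6018 ≈ 1.5470.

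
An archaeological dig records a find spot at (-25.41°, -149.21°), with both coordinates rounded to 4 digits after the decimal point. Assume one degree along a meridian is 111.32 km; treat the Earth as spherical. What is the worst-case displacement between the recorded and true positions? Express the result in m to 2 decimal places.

7.50 m

Rounding to 4 decimal places leaves each coordinate within ±5e-05° of the true value.
Latitude error → 5e-05 × 111320 = 5.566 m along the meridian.
E–W at 25.41°: 5e-05° × 111320 × cos 25.41° = 5e-05 × 111320 × 0.9033 ≈ 5.02755 m.
Combining orthogonally: (5.566² + 5.02755²)^½ ≈ 7.50044 m.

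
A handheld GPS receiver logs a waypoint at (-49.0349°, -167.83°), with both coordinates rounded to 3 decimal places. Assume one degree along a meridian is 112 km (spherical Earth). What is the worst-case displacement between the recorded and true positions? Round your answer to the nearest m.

Rounding to 3 decimal places leaves each coordinate within ±0.0005° of the true value.
North–south component: 0.0005° × 112000 = 56 m.
Longitude error → 0.0005 × 112000 × cos 49.0349° = 0.0005 × 112000 × 0.6556 ≈ 36.7136 m.
Worst case both components are at the extreme and orthogonal: √(56² + 36.7136²) ≈ 66.9618 m.

67 m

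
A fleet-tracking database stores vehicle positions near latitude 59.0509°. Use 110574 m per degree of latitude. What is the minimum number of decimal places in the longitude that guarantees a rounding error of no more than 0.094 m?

6

At 59.0509° one degree of longitude covers 110574 × cos 59.0509° ≈ 110574 × 0.5143 ≈ 56865.6 m.
Rounding to N decimal places gives at most 0.5 × 10⁻ᴺ degrees of error, i.e. 0.5 × 10⁻ᴺ × 56865.6 m.
Need 0.5 × 56865.6 × 10⁻ᴺ ≤ 0.094 → 10⁻ᴺ ≤ 3.306e-06, so N ≥ 5.48.
At 5 places the error can reach 0.284 m, but 6 places keeps it to 0.0284 m.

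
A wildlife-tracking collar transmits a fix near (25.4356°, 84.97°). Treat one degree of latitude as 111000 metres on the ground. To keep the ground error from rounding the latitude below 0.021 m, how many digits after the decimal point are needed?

7 decimal places

One degree of latitude covers 111000 m.
With N decimal places the half-ulp bound is 0.5·10⁻ᴺ°, or 0.5·10⁻ᴺ × 111000 m on the ground.
Need 0.5 × 111000 × 10⁻ᴺ ≤ 0.021 → 10⁻ᴺ ≤ 3.784e-07, so N ≥ 6.42.
At 6 places the error can reach 0.0555 m, but 7 places keeps it to 0.00555 m.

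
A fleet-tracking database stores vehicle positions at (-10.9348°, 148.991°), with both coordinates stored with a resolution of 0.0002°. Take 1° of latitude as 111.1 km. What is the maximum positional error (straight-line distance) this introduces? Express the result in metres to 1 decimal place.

With a 0.0002° grid the true value lies within half a step, ±0.0002°/2 = ±0.0001°, of the stored one.
N–S: 0.0001° × 111100 m/° = 11.11 m.
E–W at 10.9348°: 0.0001° × 111100 × cos 10.9348° = 0.0001 × 111100 × 0.9818 ≈ 10.9083 m.
Worst case both components are at the extreme and orthogonal: √(11.11² + 10.9083²) ≈ 15.5699 m.

15.6 metres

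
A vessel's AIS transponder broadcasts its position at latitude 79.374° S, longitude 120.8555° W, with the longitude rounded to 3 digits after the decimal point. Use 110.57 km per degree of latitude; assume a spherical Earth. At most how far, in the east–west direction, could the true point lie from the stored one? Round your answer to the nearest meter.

Rounding to 3 decimal places leaves the longitude within ±0.0005° of the true value.
At latitude 79.374° a degree of longitude spans 110570 m × cos 79.374° = 110570 × 0.1844 ≈ 20388.8 m.
Maximum E–W displacement: 0.0005 × 20388.8 = 10.1944 m.

10 meters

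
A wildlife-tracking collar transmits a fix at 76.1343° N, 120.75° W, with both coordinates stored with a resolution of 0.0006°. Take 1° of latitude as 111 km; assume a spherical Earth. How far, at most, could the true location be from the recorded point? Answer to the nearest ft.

112 ft

With a 0.0006° grid the true value lies within half a step, ±0.0006°/2 = ±0.0003°, of the stored one.
Latitude error → 0.0003 × 111000 = 33.3 m along the meridian.
Longitude error → 0.0003 × 111000 × cos 76.1343° = 0.0003 × 111000 × 0.2396 ≈ 7.98024 m.
Worst case both components are at the extreme and orthogonal: √(33.3² + 7.98024²) ≈ 34.2429 m.
In feet: 34.2429 m ÷ 0.3048 ≈ 112.35 ft.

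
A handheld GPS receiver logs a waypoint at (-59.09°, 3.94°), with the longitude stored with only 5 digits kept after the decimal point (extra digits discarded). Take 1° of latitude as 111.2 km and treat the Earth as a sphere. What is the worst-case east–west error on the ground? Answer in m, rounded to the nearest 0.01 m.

Truncating at 5 decimal places can drop up to a full unit in the last place, so the longitude may be off by as much as 1e-05°.
At latitude 59.09° a degree of longitude spans 111200 m × cos 59.09° = 111200 × 0.5137 ≈ 57122.4 m.
Maximum E–W displacement: 1e-05 × 57122.4 = 0.571224 m.

0.57 m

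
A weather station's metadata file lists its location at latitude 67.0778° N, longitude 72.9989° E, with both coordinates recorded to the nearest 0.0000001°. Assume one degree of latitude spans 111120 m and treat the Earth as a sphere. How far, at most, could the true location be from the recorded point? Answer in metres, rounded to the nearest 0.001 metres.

0.006 metres

Rounding to 7 decimal places leaves each coordinate within ±5e-08° of the true value.
N–S: 5e-08° × 111120 m/° = 0.005556 m.
E–W at 67.0778°: 5e-08° × 111120 × cos 67.0778° = 5e-08 × 111120 × 0.3895 ≈ 0.00216396 m.
Worst case both components are at the extreme and orthogonal: √(0.005556² + 0.00216396²) ≈ 0.00596254 m.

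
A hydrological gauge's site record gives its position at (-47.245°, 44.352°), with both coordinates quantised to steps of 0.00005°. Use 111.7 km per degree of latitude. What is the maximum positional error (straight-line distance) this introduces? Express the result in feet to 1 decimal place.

With a 0.00005° grid the true value lies within half a step, ±0.00005°/2 = ±2.5e-05°, of the stored one.
N–S: 2.5e-05° × 111700 m/° = 2.7925 m.
East–west component at 47.245°: 2.5e-05° × 111700 × cos 47.245° ≈ 2.5e-05 × 75829.2 ≈ 1.89573 m.
Worst case both components are at the extreme and orthogonal: √(2.7925² + 1.89573²) ≈ 3.37518 m.
In feet: 3.37518 m ÷ 0.3048 ≈ 11.073 ft.

11.1 feet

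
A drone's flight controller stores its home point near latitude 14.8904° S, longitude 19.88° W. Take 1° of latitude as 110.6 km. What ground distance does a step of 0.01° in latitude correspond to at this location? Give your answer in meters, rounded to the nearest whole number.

Along a meridian 0.01° is 0.01 × 110600 = 1106 m.

1106 meters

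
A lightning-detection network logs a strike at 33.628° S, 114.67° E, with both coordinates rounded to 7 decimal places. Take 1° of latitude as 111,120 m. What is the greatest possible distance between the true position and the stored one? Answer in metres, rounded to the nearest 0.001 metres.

Rounding to 7 decimal places leaves each coordinate within ±5e-08° of the true value.
N–S: 5e-08° × 111120 m/° = 0.005556 m.
Longitude error → 5e-08 × 111120 × cos 33.628° = 5e-08 × 111120 × 0.8327 ≈ 0.00462621 m.
Combining orthogonally: (0.005556² + 0.00462621²)^½ ≈ 0.00722986 m.

0.007 metres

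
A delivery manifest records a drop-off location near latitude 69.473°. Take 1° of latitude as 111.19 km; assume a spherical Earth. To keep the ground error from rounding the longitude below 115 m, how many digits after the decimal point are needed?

3

At 69.473° one degree of longitude covers 111190 × cos 69.473° ≈ 111190 × 0.3506 ≈ 38988.6 m.
Rounding to N decimal places gives at most 0.5 × 10⁻ᴺ degrees of error, i.e. 0.5 × 10⁻ᴺ × 38988.6 m.
Need 0.5 × 38988.6 × 10⁻ᴺ ≤ 115 → 10⁻ᴺ ≤ 5.899e-03, so N ≥ 2.23.
So 3 decimal places suffice (19.5 m); 2 would allow up to 195 m.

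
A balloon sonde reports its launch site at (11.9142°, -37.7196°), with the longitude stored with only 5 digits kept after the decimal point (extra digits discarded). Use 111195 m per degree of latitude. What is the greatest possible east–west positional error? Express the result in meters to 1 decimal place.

Truncating at 5 decimal places can drop up to a full unit in the last place, so the longitude may be off by as much as 1e-05°.
Parallels shrink by cos φ, so at 11.9142° a degree of longitude is 111195 × 0.9785 ≈ 108800 m.
East–west error: 1e-05° × 108800 m/° ≈ 1.088 m.

1.1 meters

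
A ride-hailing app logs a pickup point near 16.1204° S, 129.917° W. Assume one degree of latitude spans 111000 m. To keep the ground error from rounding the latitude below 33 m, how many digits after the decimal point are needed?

4

One degree of latitude covers 111000 m.
Rounding to N decimal places gives at most 0.5 × 10⁻ᴺ degrees of error, i.e. 0.5 × 10⁻ᴺ × 111000 m.
Setting 55500 × 10⁻ᴺ ≤ 33 gives 10ᴺ ≥ 1682, i.e. N ≥ 3.23.
At 3 places the error can reach 55.5 m, but 4 places keeps it to 5.55 m.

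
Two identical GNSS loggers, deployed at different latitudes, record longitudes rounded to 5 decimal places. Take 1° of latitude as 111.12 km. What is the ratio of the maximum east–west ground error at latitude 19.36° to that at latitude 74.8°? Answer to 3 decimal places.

3.598

Rounding to 5 decimal places leaves the longitude within ±5e-06° of the true value.
Error at 19.36° = 5e-06° × 111120 × cos 19.36° ≈ 0.5556 × 0.9435 = 0.52418 m.
At 74.8°: 5e-06° × 111120 × cos 74.8° = 5e-06 × 111120 × 0.2622 ≈ 0.14567 m.
The ratio reduces to cos 19.36° / cos 74.8° = 0.9435/0.2622 ≈ 3.5984.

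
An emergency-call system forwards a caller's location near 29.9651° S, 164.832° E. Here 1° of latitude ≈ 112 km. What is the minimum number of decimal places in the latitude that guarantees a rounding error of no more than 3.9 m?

5

One degree of latitude covers 112000 m.
Rounding to N decimal places gives at most 0.5 × 10⁻ᴺ degrees of error, i.e. 0.5 × 10⁻ᴺ × 112000 m.
Need 0.5 × 112000 × 10⁻ᴺ ≤ 3.9 → 10⁻ᴺ ≤ 6.964e-05, so N ≥ 4.16.
So 5 decimal places suffice (0.56 m); 4 would allow up to 5.6 m.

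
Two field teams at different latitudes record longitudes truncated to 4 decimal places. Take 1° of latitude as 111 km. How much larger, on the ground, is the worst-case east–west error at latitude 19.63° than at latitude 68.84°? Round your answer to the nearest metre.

6 metres

Truncating at 4 decimal places can drop up to a full unit in the last place, so the longitude may be off by as much as 0.0001°.
Error at 19.63° = 0.0001° × 111000 × cos 19.63° ≈ 11.1 × 0.9419 = 10.455 m.
At 68.84°: 0.0001° × 111000 × cos 68.84° = 0.0001 × 111000 × 0.3610 ≈ 4.0068 m.
Difference: 10.455 − 4.0068 = 6.4481 m.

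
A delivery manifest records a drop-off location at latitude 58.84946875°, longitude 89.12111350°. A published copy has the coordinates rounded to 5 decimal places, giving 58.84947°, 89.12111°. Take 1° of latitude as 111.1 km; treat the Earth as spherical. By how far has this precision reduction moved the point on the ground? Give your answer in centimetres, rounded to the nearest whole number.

The latitude changed by -0.00000125° and the longitude by +0.00000350°.
North–south shift: -0.00000125 × 111100 = -0.138875 m.
E–W at 58.8495°: 0.00000350° × 111100 × cos 58.8495° = 0.00000350 × 111100 × 0.5173 ≈ 0.201148 m.
Distance: √(0.138875² + 0.201148²) ≈ 0.244431 m.
That is 0.244431 m = 24.443 cm.

24 centimetres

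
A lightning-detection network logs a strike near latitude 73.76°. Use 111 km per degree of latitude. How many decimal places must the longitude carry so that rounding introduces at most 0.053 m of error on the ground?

At 73.76° one degree of longitude covers 111000 × cos 73.76° ≈ 111000 × 0.2797 ≈ 31042.4 m.
Rounding to N decimal places gives at most 0.5 × 10⁻ᴺ degrees of error, i.e. 0.5 × 10⁻ᴺ × 31042.4 m.
Setting 15521.2 × 10⁻ᴺ ≤ 0.053 gives 10ᴺ ≥ 2.929e+05, i.e. N ≥ 5.47.
So 6 decimal places suffice (0.0155 m); 5 would allow up to 0.155 m.

6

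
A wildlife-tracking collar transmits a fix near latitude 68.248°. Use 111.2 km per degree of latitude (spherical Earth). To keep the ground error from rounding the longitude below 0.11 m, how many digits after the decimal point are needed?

6 decimal places

At 68.248° one degree of longitude covers 111200 × cos 68.248° ≈ 111200 × 0.3706 ≈ 41209.6 m.
With N decimal places the half-ulp bound is 0.5·10⁻ᴺ°, or 0.5·10⁻ᴺ × 41209.6 m on the ground.
Setting 20604.8 × 10⁻ᴺ ≤ 0.11 gives 10ᴺ ≥ 1.873e+05, i.e. N ≥ 5.27.
So 6 decimal places suffice (0.0206 m); 5 would allow up to 0.206 m.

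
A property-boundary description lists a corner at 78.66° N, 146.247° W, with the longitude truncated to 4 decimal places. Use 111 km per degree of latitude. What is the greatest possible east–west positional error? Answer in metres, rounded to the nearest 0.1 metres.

Truncating at 4 decimal places can drop up to a full unit in the last place, so the longitude may be off by as much as 0.0001°.
At latitude 78.66° a degree of longitude spans 111000 m × cos 78.66° = 111000 × 0.1966 ≈ 21826 m.
East–west error: 0.0001° × 21826 m/° ≈ 2.1826 m.

2.2 metres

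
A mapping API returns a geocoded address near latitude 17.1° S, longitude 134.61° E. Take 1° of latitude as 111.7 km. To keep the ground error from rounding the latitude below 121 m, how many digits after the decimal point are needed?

3 decimal places

One degree of latitude covers 111700 m.
Rounding to N decimal places gives at most 0.5 × 10⁻ᴺ degrees of error, i.e. 0.5 × 10⁻ᴺ × 111700 m.
Need 0.5 × 111700 × 10⁻ᴺ ≤ 121 → 10⁻ᴺ ≤ 2.167e-03, so N ≥ 2.66.
N = 2 would give 558 m (too coarse); N = 3 gives 55.9 m ≤ 121 m.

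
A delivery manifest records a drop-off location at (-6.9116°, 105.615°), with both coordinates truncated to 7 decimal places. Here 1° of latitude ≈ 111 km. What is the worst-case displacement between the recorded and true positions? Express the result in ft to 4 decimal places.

Truncating at 7 decimal places can drop up to a full unit in the last place, so each coordinate may be off by as much as 1e-07°.
Latitude error → 1e-07 × 111000 = 0.0111 m along the meridian.
Longitude error → 1e-07 × 111000 × cos 6.9116° = 1e-07 × 111000 × 0.9927 ≈ 0.0110193 m.
Worst case both components are at the extreme and orthogonal: √(0.0111² + 0.0110193²) ≈ 0.0156408 m.
In feet: 0.0156408 m ÷ 0.3048 ≈ 0.051315 ft.

0.0513 ft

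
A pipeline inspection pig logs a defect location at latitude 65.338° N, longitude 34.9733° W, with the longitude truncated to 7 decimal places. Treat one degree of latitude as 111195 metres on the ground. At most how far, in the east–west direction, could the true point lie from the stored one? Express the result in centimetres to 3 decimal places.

Truncating at 7 decimal places can drop up to a full unit in the last place, so the longitude may be off by as much as 1e-07°.
One degree of longitude at 65.338° is 111195 × cos 65.338° ≈ 111195 × 0.4173 = 46397.7 m.
Maximum E–W displacement: 1e-07 × 46397.7 = 0.00463977 m.
That is 0.00463977 m = 0.46398 cm.

0.464 centimetres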